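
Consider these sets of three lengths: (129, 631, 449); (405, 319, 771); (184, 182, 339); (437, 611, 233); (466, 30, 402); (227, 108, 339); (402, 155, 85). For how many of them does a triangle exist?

(129,449,631): 129+449 ≤ 631 → not valid
(319,405,771): 319+405 ≤ 771 → not valid
(182,184,339): 182+184 > 339 → valid
(233,437,611): 233+437 > 611 → valid
(30,402,466): 30+402 ≤ 466 → not valid
(108,227,339): 108+227 ≤ 339 → not valid
(85,155,402): 85+155 ≤ 402 → not valid
2 of the 7 triples form a triangle.

2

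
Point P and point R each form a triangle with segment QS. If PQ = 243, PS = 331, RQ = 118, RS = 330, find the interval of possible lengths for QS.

212 < QS < 448

From triangle PQS: |243 − 331| < QS < 243 + 331, i.e. 88 < QS < 574.
From triangle RQS: 212 < QS < 448.
Both must hold, so QS lies in the intersection.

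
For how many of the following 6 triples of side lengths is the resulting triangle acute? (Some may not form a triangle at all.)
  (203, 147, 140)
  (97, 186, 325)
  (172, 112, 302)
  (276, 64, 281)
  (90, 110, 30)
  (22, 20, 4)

1

(203,147,140): 140²+147² = 41209 = 203² → right
(97,186,325): 97+186 ≤ 325, not a triangle
(172,112,302): 112+172 ≤ 302, not a triangle
(276,64,281): 64²+276² = 80272 > 78961 = 281² → acute
(90,110,30): 30²+90² = 9000 < 12100 = 110² → obtuse
(22,20,4): 4²+20² = 416 < 484 = 22² → obtuse
1 of the 6 is acute.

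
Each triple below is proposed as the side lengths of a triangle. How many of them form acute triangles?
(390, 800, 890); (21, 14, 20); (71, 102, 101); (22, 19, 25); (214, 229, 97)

4

(390,800,890): 390²+800² = 792100 = 890² → right
(21,14,20): 14²+20² = 596 > 441 = 21² → acute
(71,102,101): 71²+101² = 15242 > 10404 = 102² → acute
(22,19,25): 19²+22² = 845 > 625 = 25² → acute
(214,229,97): 97²+214² = 55205 > 52441 = 229² → acute
4 of the 5 are acute.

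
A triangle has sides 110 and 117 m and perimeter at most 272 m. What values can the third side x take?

7 < x ≤ 45

Triangle inequality alone gives 7 < x < 227.
The perimeter condition gives x ≤ 272 − 110 − 117 = 45.
Intersecting the two: 7 < x ≤ 45.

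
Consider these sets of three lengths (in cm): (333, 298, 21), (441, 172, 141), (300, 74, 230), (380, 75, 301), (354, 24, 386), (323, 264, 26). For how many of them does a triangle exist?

(21,298,333): 21+298 ≤ 333 → not valid
(141,172,441): 141+172 ≤ 441 → not valid
(74,230,300): 74+230 > 300 → valid
(75,301,380): 75+301 ≤ 380 → not valid
(24,354,386): 24+354 ≤ 386 → not valid
(26,264,323): 26+264 ≤ 323 → not valid
1 of the 6 triples forms a triangle.

1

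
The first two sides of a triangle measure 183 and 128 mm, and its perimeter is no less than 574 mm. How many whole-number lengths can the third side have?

Triangle inequality: 55 < x < 311. Perimeter ≥ 574 gives x ≥ 574 − 183 − 128 = 263.
So 263 ≤ x < 311; integers 263 through 310: 48 values.

48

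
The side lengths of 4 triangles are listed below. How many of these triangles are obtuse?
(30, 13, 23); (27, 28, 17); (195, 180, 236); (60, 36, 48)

(30,13,23): 13²+23² = 698 < 900 = 30² → obtuse
(27,28,17): 17²+27² = 1018 > 784 = 28² → acute
(195,180,236): 180²+195² = 70425 > 55696 = 236² → acute
(60,36,48): 36²+48² = 3600 = 60² → right
1 of the 4 is obtuse.

1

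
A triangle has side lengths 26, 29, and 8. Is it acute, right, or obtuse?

Compare the square of the longest side to the sum of squares of the other two: 8² + 26² = 740 < 841 = 29².

obtuse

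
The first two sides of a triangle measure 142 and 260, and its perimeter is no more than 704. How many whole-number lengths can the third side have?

Triangle inequality: 118 < x < 402. Perimeter ≤ 704 gives x ≤ 704 − 142 − 260 = 302.
So 118 < x ≤ 302; integers 119 through 302: 184 values.

184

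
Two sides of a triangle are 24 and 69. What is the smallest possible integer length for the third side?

The third side must be strictly greater than |24 − 69| = 45.
The smallest integer above 45 is 46.

46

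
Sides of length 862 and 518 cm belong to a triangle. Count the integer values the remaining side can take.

The third side lies in the open interval (344, 1380).
Integers from 345 to 1379 inclusive: 1379 − 345 + 1 = 1035.

1035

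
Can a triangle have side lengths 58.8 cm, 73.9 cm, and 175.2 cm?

No

The longest side is 175.2, but the other two sum to only 132.7.
132.7 < 175.2, so the triangle inequality fails.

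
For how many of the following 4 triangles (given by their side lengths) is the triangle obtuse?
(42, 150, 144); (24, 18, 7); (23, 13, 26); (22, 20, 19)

1

(42,150,144): 42²+144² = 22500 = 150² → right
(24,18,7): 7²+18² = 373 < 576 = 24² → obtuse
(23,13,26): 13²+23² = 698 > 676 = 26² → acute
(22,20,19): 19²+20² = 761 > 484 = 22² → acute
1 of the 4 is obtuse.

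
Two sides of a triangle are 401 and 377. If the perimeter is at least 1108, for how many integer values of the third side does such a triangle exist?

448

Triangle inequality: 24 < x < 778. Perimeter ≥ 1108 gives x ≥ 1108 − 401 − 377 = 330.
So 330 ≤ x < 778; integers 330 through 777: 448 values.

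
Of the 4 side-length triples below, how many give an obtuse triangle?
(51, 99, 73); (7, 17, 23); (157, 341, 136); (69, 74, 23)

3

(51,99,73): 51²+73² = 7930 < 9801 = 99² → obtuse
(7,17,23): 7²+17² = 338 < 529 = 23² → obtuse
(157,341,136): 136+157 ≤ 341, not a triangle
(69,74,23): 23²+69² = 5290 < 5476 = 74² → obtuse
3 of the 4 are obtuse.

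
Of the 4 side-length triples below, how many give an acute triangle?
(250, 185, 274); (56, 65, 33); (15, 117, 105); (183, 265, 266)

2

(250,185,274): 185²+250² = 96725 > 75076 = 274² → acute
(56,65,33): 33²+56² = 4225 = 65² → right
(15,117,105): 15²+105² = 11250 < 13689 = 117² → obtuse
(183,265,266): 183²+265² = 103714 > 70756 = 266² → acute
2 of the 4 are acute.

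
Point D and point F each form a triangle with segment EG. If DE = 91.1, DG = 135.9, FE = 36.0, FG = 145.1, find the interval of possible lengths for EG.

From triangle DEG: |91.1 − 135.9| < EG < 91.1 + 135.9, i.e. 44.8 < EG < 227.0.
From triangle FEG: 109.1 < EG < 181.1.
Both must hold, so EG lies in the intersection.

109.1 < EG < 181.1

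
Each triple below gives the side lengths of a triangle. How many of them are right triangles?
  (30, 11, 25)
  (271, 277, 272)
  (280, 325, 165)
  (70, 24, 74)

(30,11,25): 11²+25² = 746 < 900 = 30² → obtuse
(271,277,272): 271²+272² = 147425 > 76729 = 277² → acute
(280,325,165): 165²+280² = 105625 = 325² → right
(70,24,74): 24²+70² = 5476 = 74² → right
2 of the 4 are right.

2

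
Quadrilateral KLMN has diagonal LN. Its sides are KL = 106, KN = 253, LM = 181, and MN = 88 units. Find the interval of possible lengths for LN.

From triangle KLN: |106 − 253| < LN < 106 + 253, i.e. 147 < LN < 359.
From triangle MLN: 93 < LN < 269.
Both must hold, so LN lies in the intersection.

147 < LN < 269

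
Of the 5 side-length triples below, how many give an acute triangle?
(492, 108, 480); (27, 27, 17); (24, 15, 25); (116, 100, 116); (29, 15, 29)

4

(492,108,480): 108²+480² = 242064 = 492² → right
(27,27,17): 17²+27² = 1018 > 729 = 27² → acute
(24,15,25): 15²+24² = 801 > 625 = 25² → acute
(116,100,116): 100²+116² = 23456 > 13456 = 116² → acute
(29,15,29): 15²+29² = 1066 > 841 = 29² → acute
4 of the 5 are acute.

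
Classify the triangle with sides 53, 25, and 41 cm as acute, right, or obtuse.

obtuse

Compare the square of the longest side to the sum of squares of the other two: 25² + 41² = 2306 < 2809 = 53².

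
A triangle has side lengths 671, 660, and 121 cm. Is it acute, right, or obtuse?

Compare the square of the longest side to the sum of squares of the other two: 121² + 660² = 450241 = 671².

right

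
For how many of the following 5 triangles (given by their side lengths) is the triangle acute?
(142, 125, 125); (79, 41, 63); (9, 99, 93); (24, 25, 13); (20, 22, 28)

(142,125,125): 125²+125² = 31250 > 20164 = 142² → acute
(79,41,63): 41²+63² = 5650 < 6241 = 79² → obtuse
(9,99,93): 9²+93² = 8730 < 9801 = 99² → obtuse
(24,25,13): 13²+24² = 745 > 625 = 25² → acute
(20,22,28): 20²+22² = 884 > 784 = 28² → acute
3 of the 5 are acute.

3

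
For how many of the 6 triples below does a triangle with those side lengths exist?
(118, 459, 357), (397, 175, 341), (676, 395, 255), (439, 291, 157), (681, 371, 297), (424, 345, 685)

4

(118,357,459): 118+357 > 459 → valid
(175,341,397): 175+341 > 397 → valid
(255,395,676): 255+395 ≤ 676 → not valid
(157,291,439): 157+291 > 439 → valid
(297,371,681): 297+371 ≤ 681 → not valid
(345,424,685): 345+424 > 685 → valid
4 of the 6 triples form a triangle.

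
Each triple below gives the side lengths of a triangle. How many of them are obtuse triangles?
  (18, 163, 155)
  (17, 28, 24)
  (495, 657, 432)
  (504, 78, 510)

(18,163,155): 18²+155² = 24349 < 26569 = 163² → obtuse
(17,28,24): 17²+24² = 865 > 784 = 28² → acute
(495,657,432): 432²+495² = 431649 = 657² → right
(504,78,510): 78²+504² = 260100 = 510² → right
1 of the 4 is obtuse.

1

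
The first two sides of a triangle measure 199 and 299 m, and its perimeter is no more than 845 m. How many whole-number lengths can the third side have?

Triangle inequality: 100 < x < 498. Perimeter ≤ 845 gives x ≤ 845 − 199 − 299 = 347.
So 100 < x ≤ 347; integers 101 through 347: 247 values.

247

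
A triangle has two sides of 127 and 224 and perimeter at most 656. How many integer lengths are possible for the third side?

208

Triangle inequality: 97 < x < 351. Perimeter ≤ 656 gives x ≤ 656 − 127 − 224 = 305.
So 97 < x ≤ 305; integers 98 through 305: 208 values.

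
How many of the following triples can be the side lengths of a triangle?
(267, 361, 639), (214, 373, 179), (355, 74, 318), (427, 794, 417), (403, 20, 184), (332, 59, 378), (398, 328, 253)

(267,361,639): 267+361 ≤ 639 → not valid
(179,214,373): 179+214 > 373 → valid
(74,318,355): 74+318 > 355 → valid
(417,427,794): 417+427 > 794 → valid
(20,184,403): 20+184 ≤ 403 → not valid
(59,332,378): 59+332 > 378 → valid
(253,328,398): 253+328 > 398 → valid
5 of the 7 triples form a triangle.

5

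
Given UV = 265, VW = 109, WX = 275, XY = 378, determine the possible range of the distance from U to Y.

The maximum is all hops collinear in one direction: 265 + 109 + 275 + 378 = 1027.
The longest hop is 378; the others sum to 649. Since 378 ≤ 649, the path can fold back on itself completely, so the minimum distance is 0.

0 ≤ UY ≤ 1027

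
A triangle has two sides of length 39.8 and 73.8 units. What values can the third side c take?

34.0 < c < 113.6

By the triangle inequality, c must be less than 39.8 + 73.8 = 113.6 and greater than |39.8 − 73.8| = 34.0.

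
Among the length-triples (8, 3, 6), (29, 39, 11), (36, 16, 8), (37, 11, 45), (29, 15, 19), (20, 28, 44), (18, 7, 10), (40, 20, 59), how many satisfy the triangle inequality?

6

(3,6,8): 3+6 > 8 → valid
(11,29,39): 11+29 > 39 → valid
(8,16,36): 8+16 ≤ 36 → not valid
(11,37,45): 11+37 > 45 → valid
(15,19,29): 15+19 > 29 → valid
(20,28,44): 20+28 > 44 → valid
(7,10,18): 7+10 ≤ 18 → not valid
(20,40,59): 20+40 > 59 → valid
6 of the 8 triples form a triangle.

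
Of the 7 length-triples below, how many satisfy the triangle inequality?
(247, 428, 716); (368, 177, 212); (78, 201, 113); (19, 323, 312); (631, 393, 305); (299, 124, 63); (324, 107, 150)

(247,428,716): 247+428 ≤ 716 → not valid
(177,212,368): 177+212 > 368 → valid
(78,113,201): 78+113 ≤ 201 → not valid
(19,312,323): 19+312 > 323 → valid
(305,393,631): 305+393 > 631 → valid
(63,124,299): 63+124 ≤ 299 → not valid
(107,150,324): 107+150 ≤ 324 → not valid
3 of the 7 triples form a triangle.

3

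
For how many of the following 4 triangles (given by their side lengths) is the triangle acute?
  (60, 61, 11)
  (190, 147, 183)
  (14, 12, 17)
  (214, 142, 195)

3

(60,61,11): 11²+60² = 3721 = 61² → right
(190,147,183): 147²+183² = 55098 > 36100 = 190² → acute
(14,12,17): 12²+14² = 340 > 289 = 17² → acute
(214,142,195): 142²+195² = 58189 > 45796 = 214² → acute
3 of the 4 are acute.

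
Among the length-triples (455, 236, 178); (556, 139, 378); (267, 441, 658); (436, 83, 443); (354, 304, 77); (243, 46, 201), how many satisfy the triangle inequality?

(178,236,455): 178+236 ≤ 455 → not valid
(139,378,556): 139+378 ≤ 556 → not valid
(267,441,658): 267+441 > 658 → valid
(83,436,443): 83+436 > 443 → valid
(77,304,354): 77+304 > 354 → valid
(46,201,243): 46+201 > 243 → valid
4 of the 6 triples form a triangle.

4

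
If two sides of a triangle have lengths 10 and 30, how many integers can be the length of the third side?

The third side lies in the open interval (20, 40).
Integers from 21 to 39 inclusive: 39 − 21 + 1 = 19.

19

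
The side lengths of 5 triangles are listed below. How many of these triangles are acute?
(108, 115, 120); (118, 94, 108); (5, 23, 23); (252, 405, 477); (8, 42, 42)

(108,115,120): 108²+115² = 24889 > 14400 = 120² → acute
(118,94,108): 94²+108² = 20500 > 13924 = 118² → acute
(5,23,23): 5²+23² = 554 > 529 = 23² → acute
(252,405,477): 252²+405² = 227529 = 477² → right
(8,42,42): 8²+42² = 1828 > 1764 = 42² → acute
4 of the 5 are acute.

4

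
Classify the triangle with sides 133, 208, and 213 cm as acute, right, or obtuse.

acute

Compare the square of the longest side to the sum of squares of the other two: 133² + 208² = 60953 > 45369 = 213².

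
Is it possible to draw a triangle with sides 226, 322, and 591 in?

No

The longest side is 591, but the other two sum to only 548.
548 < 591, so the triangle inequality fails.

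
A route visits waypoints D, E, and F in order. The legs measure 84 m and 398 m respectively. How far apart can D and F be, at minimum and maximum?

314 ≤ DF ≤ 482 m

By the triangle inequality, |84 − 398| ≤ DF ≤ 84 + 398.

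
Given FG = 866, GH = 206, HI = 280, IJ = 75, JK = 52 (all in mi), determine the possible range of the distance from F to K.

The maximum is all hops collinear in one direction: 866 + 206 + 280 + 75 + 52 = 1479.
The longest hop is 866; the others sum to 613. Folding the others back against it leaves at least 866 − 613 = 253.

253 ≤ FK ≤ 1479 mi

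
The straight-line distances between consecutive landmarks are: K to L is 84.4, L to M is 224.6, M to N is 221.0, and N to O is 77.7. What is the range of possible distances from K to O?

0 ≤ KO ≤ 607.7

The maximum is all hops collinear in one direction: 84.4 + 224.6 + 221.0 + 77.7 = 607.7.
The longest hop is 224.6; the others sum to 383.1. Since 224.6 ≤ 383.1, the path can fold back on itself completely, so the minimum distance is 0.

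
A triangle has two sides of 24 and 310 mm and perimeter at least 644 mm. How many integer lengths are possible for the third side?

24

Triangle inequality: 286 < x < 334. Perimeter ≥ 644 gives x ≥ 644 − 24 − 310 = 310.
So 310 ≤ x < 334; integers 310 through 333: 24 values.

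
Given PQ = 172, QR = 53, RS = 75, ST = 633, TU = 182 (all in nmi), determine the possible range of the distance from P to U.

The maximum is all hops collinear in one direction: 172 + 53 + 75 + 633 + 182 = 1115.
The longest hop is 633; the others sum to 482. Folding the others back against it leaves at least 633 − 482 = 151.

151 ≤ PU ≤ 1115 nmi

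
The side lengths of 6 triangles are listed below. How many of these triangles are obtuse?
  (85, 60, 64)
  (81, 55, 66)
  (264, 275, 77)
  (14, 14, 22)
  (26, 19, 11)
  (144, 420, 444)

2

(85,60,64): 60²+64² = 7696 > 7225 = 85² → acute
(81,55,66): 55²+66² = 7381 > 6561 = 81² → acute
(264,275,77): 77²+264² = 75625 = 275² → right
(14,14,22): 14²+14² = 392 < 484 = 22² → obtuse
(26,19,11): 11²+19² = 482 < 676 = 26² → obtuse
(144,420,444): 144²+420² = 197136 = 444² → right
2 of the 6 are obtuse.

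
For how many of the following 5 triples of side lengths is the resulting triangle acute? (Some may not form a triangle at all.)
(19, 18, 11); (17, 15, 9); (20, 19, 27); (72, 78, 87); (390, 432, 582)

(19,18,11): 11²+18² = 445 > 361 = 19² → acute
(17,15,9): 9²+15² = 306 > 289 = 17² → acute
(20,19,27): 19²+20² = 761 > 729 = 27² → acute
(72,78,87): 72²+78² = 11268 > 7569 = 87² → acute
(390,432,582): 390²+432² = 338724 = 582² → right
4 of the 5 are acute.

4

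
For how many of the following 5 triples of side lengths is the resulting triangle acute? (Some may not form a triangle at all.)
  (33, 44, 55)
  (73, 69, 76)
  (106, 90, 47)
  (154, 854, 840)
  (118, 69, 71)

1

(33,44,55): 33²+44² = 3025 = 55² → right
(73,69,76): 69²+73² = 10090 > 5776 = 76² → acute
(106,90,47): 47²+90² = 10309 < 11236 = 106² → obtuse
(154,854,840): 154²+840² = 729316 = 854² → right
(118,69,71): 69²+71² = 9802 < 13924 = 118² → obtuse
1 of the 5 is acute.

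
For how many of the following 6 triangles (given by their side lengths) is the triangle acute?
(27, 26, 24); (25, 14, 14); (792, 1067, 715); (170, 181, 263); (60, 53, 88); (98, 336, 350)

(27,26,24): 24²+26² = 1252 > 729 = 27² → acute
(25,14,14): 14²+14² = 392 < 625 = 25² → obtuse
(792,1067,715): 715²+792² = 1138489 = 1067² → right
(170,181,263): 170²+181² = 61661 < 69169 = 263² → obtuse
(60,53,88): 53²+60² = 6409 < 7744 = 88² → obtuse
(98,336,350): 98²+336² = 122500 = 350² → right
1 of the 6 is acute.

1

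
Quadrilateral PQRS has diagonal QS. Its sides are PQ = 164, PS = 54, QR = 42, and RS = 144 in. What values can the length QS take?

From triangle PQS: |164 − 54| < QS < 164 + 54, i.e. 110 < QS < 218.
From triangle RQS: 102 < QS < 186.
Both must hold, so QS lies in the intersection.

110 < QS < 186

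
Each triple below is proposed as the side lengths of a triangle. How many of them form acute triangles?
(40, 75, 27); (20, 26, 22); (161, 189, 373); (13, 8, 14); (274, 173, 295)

3

(40,75,27): 27+40 ≤ 75, not a triangle
(20,26,22): 20²+22² = 884 > 676 = 26² → acute
(161,189,373): 161+189 ≤ 373, not a triangle
(13,8,14): 8²+13² = 233 > 196 = 14² → acute
(274,173,295): 173²+274² = 105005 > 87025 = 295² → acute
3 of the 5 are acute.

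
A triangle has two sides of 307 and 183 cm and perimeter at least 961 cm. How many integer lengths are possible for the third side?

Triangle inequality: 124 < x < 490. Perimeter ≥ 961 gives x ≥ 961 − 307 − 183 = 471.
So 471 ≤ x < 490; integers 471 through 489: 19 values.

19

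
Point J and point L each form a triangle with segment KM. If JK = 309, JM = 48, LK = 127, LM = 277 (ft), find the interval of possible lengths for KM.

From triangle JKM: |309 − 48| < KM < 309 + 48, i.e. 261 < KM < 357.
From triangle LKM: 150 < KM < 404.
Both must hold, so KM lies in the intersection.

261 < KM < 357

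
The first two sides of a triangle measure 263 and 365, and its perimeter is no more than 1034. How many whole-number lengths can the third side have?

Triangle inequality: 102 < x < 628. Perimeter ≤ 1034 gives x ≤ 1034 − 263 − 365 = 406.
So 102 < x ≤ 406; integers 103 through 406: 304 values.

304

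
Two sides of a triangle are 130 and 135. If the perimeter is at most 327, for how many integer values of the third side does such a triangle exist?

Triangle inequality: 5 < x < 265. Perimeter ≤ 327 gives x ≤ 327 − 130 − 135 = 62.
So 5 < x ≤ 62; integers 6 through 62: 57 values.

57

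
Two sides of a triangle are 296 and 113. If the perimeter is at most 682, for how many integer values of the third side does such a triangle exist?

Triangle inequality: 183 < x < 409. Perimeter ≤ 682 gives x ≤ 682 − 296 − 113 = 273.
So 183 < x ≤ 273; integers 184 through 273: 90 values.

90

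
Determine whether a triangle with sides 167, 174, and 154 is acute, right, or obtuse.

acute

Compare the square of the longest side to the sum of squares of the other two: 154² + 167² = 51605 > 30276 = 174².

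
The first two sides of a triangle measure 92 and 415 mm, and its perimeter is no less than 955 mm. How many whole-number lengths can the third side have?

59

Triangle inequality: 323 < x < 507. Perimeter ≥ 955 gives x ≥ 955 − 92 − 415 = 448.
So 448 ≤ x < 507; integers 448 through 506: 59 values.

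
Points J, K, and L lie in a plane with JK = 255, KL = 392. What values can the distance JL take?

137 ≤ JL ≤ 647

By the triangle inequality, |255 − 392| ≤ JL ≤ 255 + 392.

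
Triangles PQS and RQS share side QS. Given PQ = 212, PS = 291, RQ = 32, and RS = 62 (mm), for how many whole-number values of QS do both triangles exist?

From triangle PQS: 79 < QS < 503.
From triangle RQS: 30 < QS < 94.
Intersection: 79 < QS < 94, so integers 80 through 93: 14 values.

14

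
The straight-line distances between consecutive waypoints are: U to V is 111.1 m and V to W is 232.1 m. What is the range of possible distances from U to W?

121.0 ≤ UW ≤ 343.2 m

By the triangle inequality, |111.1 − 232.1| ≤ UW ≤ 111.1 + 232.1.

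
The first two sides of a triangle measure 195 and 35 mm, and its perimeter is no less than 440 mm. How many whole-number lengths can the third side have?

20

Triangle inequality: 160 < x < 230. Perimeter ≥ 440 gives x ≥ 440 − 195 − 35 = 210.
So 210 ≤ x < 230; integers 210 through 229: 20 values.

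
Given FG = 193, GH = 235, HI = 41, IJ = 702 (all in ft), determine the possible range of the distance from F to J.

The maximum is all hops collinear in one direction: 193 + 235 + 41 + 702 = 1171.
The longest hop is 702; the others sum to 469. Folding the others back against it leaves at least 702 − 469 = 233.

233 ≤ FJ ≤ 1171 ft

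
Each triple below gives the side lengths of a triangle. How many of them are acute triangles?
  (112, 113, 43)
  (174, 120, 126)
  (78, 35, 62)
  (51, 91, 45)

1

(112,113,43): 43²+112² = 14393 > 12769 = 113² → acute
(174,120,126): 120²+126² = 30276 = 174² → right
(78,35,62): 35²+62² = 5069 < 6084 = 78² → obtuse
(51,91,45): 45²+51² = 4626 < 8281 = 91² → obtuse
1 of the 4 is acute.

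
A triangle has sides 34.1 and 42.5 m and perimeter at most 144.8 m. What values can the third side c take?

Triangle inequality alone gives 8.4 < c < 76.6.
The perimeter condition gives c ≤ 144.8 − 34.1 − 42.5 = 68.2.
Intersecting the two: 8.4 < c ≤ 68.2.

8.4 < c ≤ 68.2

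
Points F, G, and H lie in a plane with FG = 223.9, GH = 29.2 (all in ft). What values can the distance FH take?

194.7 ≤ FH ≤ 253.1 ft

By the triangle inequality, |223.9 − 29.2| ≤ FH ≤ 223.9 + 29.2.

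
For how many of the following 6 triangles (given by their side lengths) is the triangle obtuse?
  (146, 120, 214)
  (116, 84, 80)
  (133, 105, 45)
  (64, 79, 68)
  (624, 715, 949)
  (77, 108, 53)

3

(146,120,214): 120²+146² = 35716 < 45796 = 214² → obtuse
(116,84,80): 80²+84² = 13456 = 116² → right
(133,105,45): 45²+105² = 13050 < 17689 = 133² → obtuse
(64,79,68): 64²+68² = 8720 > 6241 = 79² → acute
(624,715,949): 624²+715² = 900601 = 949² → right
(77,108,53): 53²+77² = 8738 < 11664 = 108² → obtuse
3 of the 6 are obtuse.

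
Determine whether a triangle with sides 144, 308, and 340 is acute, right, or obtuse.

right

Compare the square of the longest side to the sum of squares of the other two: 144² + 308² = 115600 = 340².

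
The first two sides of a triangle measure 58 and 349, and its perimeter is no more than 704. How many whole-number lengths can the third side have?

Triangle inequality: 291 < x < 407. Perimeter ≤ 704 gives x ≤ 704 − 58 − 349 = 297.
So 291 < x ≤ 297; integers 292 through 297: 6 values.

6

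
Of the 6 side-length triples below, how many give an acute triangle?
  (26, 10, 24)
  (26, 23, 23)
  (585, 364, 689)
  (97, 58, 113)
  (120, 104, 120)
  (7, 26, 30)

(26,10,24): 10²+24² = 676 = 26² → right
(26,23,23): 23²+23² = 1058 > 676 = 26² → acute
(585,364,689): 364²+585² = 474721 = 689² → right
(97,58,113): 58²+97² = 12773 > 12769 = 113² → acute
(120,104,120): 104²+120² = 25216 > 14400 = 120² → acute
(7,26,30): 7²+26² = 725 < 900 = 30² → obtuse
3 of the 6 are acute.

3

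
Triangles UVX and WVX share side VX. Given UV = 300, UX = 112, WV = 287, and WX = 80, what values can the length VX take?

207 < VX < 367

From triangle UVX: |300 − 112| < VX < 300 + 112, i.e. 188 < VX < 412.
From triangle WVX: 207 < VX < 367.
Both must hold, so VX lies in the intersection.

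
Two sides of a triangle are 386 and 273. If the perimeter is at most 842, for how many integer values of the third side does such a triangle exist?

70

Triangle inequality: 113 < x < 659. Perimeter ≤ 842 gives x ≤ 842 − 386 − 273 = 183.
So 113 < x ≤ 183; integers 114 through 183: 70 values.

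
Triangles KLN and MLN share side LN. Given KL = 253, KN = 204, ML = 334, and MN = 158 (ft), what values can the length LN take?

176 < LN < 457

From triangle KLN: |253 − 204| < LN < 253 + 204, i.e. 49 < LN < 457.
From triangle MLN: 176 < LN < 492.
Both must hold, so LN lies in the intersection.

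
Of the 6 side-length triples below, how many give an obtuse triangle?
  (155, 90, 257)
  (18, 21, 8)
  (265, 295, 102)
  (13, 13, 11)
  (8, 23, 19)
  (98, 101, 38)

3

(155,90,257): 90+155 ≤ 257, not a triangle
(18,21,8): 8²+18² = 388 < 441 = 21² → obtuse
(265,295,102): 102²+265² = 80629 < 87025 = 295² → obtuse
(13,13,11): 11²+13² = 290 > 169 = 13² → acute
(8,23,19): 8²+19² = 425 < 529 = 23² → obtuse
(98,101,38): 38²+98² = 11048 > 10201 = 101² → acute
3 of the 6 are obtuse.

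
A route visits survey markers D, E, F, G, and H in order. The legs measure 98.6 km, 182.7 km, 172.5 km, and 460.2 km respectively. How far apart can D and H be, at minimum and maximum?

6.4 ≤ DH ≤ 914.0 km

The maximum is all hops collinear in one direction: 98.6 + 182.7 + 172.5 + 460.2 = 914.0.
The longest hop is 460.2; the others sum to 453.8. Folding the others back against it leaves at least 460.2 − 453.8 = 6.4.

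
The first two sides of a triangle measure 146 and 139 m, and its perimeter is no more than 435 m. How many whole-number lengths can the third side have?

Triangle inequality: 7 < x < 285. Perimeter ≤ 435 gives x ≤ 435 − 146 − 139 = 150.
So 7 < x ≤ 150; integers 8 through 150: 143 values.

143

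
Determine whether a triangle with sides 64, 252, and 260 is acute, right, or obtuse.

right

Compare the square of the longest side to the sum of squares of the other two: 64² + 252² = 67600 = 260².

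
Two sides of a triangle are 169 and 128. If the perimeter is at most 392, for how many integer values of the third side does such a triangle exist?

54

Triangle inequality: 41 < x < 297. Perimeter ≤ 392 gives x ≤ 392 − 169 − 128 = 95.
So 41 < x ≤ 95; integers 42 through 95: 54 values.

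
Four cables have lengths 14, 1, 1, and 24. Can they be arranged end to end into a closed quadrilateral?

For a quadrilateral, each side must be shorter than the sum of the others.
Here the longest side is 24, but the remaining 3 sides sum to only 16.

No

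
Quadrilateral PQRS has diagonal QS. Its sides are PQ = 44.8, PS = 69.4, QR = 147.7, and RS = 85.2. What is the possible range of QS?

From triangle PQS: |44.8 − 69.4| < QS < 44.8 + 69.4, i.e. 24.6 < QS < 114.2.
From triangle RQS: 62.5 < QS < 232.9.
Both must hold, so QS lies in the intersection.

62.5 < QS < 114.2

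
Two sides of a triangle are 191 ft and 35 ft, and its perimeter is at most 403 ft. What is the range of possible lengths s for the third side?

Triangle inequality alone gives 156 < s < 226.
The perimeter condition gives s ≤ 403 − 191 − 35 = 177.
Intersecting the two: 156 < s ≤ 177.

156 < s ≤ 177 ft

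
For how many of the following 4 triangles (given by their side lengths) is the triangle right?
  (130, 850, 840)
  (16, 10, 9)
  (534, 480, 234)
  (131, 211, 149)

(130,850,840): 130²+840² = 722500 = 850² → right
(16,10,9): 9²+10² = 181 < 256 = 16² → obtuse
(534,480,234): 234²+480² = 285156 = 534² → right
(131,211,149): 131²+149² = 39362 < 44521 = 211² → obtuse
2 of the 4 are right.

2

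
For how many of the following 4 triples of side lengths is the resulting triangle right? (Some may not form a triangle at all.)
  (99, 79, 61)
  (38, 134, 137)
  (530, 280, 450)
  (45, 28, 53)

2

(99,79,61): 61²+79² = 9962 > 9801 = 99² → acute
(38,134,137): 38²+134² = 19400 > 18769 = 137² → acute
(530,280,450): 280²+450² = 280900 = 530² → right
(45,28,53): 28²+45² = 2809 = 53² → right
2 of the 4 are right.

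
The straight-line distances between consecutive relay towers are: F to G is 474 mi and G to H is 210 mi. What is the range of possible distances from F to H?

By the triangle inequality, |474 − 210| ≤ FH ≤ 474 + 210.

264 ≤ FH ≤ 684 mi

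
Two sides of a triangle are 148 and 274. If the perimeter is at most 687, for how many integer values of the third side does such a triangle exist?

Triangle inequality: 126 < x < 422. Perimeter ≤ 687 gives x ≤ 687 − 148 − 274 = 265.
So 126 < x ≤ 265; integers 127 through 265: 139 values.

139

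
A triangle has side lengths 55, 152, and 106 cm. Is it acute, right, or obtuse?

obtuse

Compare the square of the longest side to the sum of squares of the other two: 55² + 106² = 14261 < 23104 = 152².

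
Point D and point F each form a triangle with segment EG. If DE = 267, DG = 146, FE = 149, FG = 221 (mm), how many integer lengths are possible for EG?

248

From triangle DEG: 121 < EG < 413.
From triangle FEG: 72 < EG < 370.
Intersection: 121 < EG < 370, so integers 122 through 369: 248 values.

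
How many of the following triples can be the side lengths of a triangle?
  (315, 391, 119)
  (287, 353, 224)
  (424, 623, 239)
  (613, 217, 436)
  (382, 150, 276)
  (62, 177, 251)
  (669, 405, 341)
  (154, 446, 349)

(119,315,391): 119+315 > 391 → valid
(224,287,353): 224+287 > 353 → valid
(239,424,623): 239+424 > 623 → valid
(217,436,613): 217+436 > 613 → valid
(150,276,382): 150+276 > 382 → valid
(62,177,251): 62+177 ≤ 251 → not valid
(341,405,669): 341+405 > 669 → valid
(154,349,446): 154+349 > 446 → valid
7 of the 8 triples form a triangle.

7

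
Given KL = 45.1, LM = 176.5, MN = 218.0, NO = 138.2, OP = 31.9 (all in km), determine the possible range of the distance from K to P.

The maximum is all hops collinear in one direction: 45.1 + 176.5 + 218.0 + 138.2 + 31.9 = 609.7.
The longest hop is 218.0; the others sum to 391.7. Since 218.0 ≤ 391.7, the path can fold back on itself completely, so the minimum distance is 0.

0 ≤ KP ≤ 609.7 km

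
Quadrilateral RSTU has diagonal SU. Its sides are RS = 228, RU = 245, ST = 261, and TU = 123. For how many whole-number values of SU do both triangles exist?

245

From triangle RSU: 17 < SU < 473.
From triangle TSU: 138 < SU < 384.
Intersection: 138 < SU < 384, so integers 139 through 383: 245 values.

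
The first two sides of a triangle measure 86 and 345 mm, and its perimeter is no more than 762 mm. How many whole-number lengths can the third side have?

72

Triangle inequality: 259 < x < 431. Perimeter ≤ 762 gives x ≤ 762 − 86 − 345 = 331.
So 259 < x ≤ 331; integers 260 through 331: 72 values.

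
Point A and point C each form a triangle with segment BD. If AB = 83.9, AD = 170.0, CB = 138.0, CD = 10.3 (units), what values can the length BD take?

127.7 < BD < 148.3

From triangle ABD: |83.9 − 170.0| < BD < 83.9 + 170.0, i.e. 86.1 < BD < 253.9.
From triangle CBD: 127.7 < BD < 148.3.
Both must hold, so BD lies in the intersection.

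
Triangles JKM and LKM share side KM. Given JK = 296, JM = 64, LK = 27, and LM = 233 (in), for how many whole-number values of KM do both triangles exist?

From triangle JKM: 232 < KM < 360.
From triangle LKM: 206 < KM < 260.
Intersection: 232 < KM < 260, so integers 233 through 259: 27 values.

27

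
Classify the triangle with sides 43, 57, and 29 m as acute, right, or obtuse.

Compare the square of the longest side to the sum of squares of the other two: 29² + 43² = 2690 < 3249 = 57².

obtuse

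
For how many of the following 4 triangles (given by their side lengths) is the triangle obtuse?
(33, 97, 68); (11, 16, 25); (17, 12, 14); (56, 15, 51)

(33,97,68): 33²+68² = 5713 < 9409 = 97² → obtuse
(11,16,25): 11²+16² = 377 < 625 = 25² → obtuse
(17,12,14): 12²+14² = 340 > 289 = 17² → acute
(56,15,51): 15²+51² = 2826 < 3136 = 56² → obtuse
3 of the 4 are obtuse.

3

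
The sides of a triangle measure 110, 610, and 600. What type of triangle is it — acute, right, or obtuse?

Compare the square of the longest side to the sum of squares of the other two: 110² + 600² = 372100 = 610².

right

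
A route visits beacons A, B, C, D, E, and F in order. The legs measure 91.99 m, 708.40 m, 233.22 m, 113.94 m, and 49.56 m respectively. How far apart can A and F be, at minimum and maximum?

The maximum is all hops collinear in one direction: 91.99 + 708.40 + 233.22 + 113.94 + 49.56 = 1197.11.
The longest hop is 708.40; the others sum to 488.71. Folding the others back against it leaves at least 708.40 − 488.71 = 219.69.

219.69 ≤ AF ≤ 1197.11 m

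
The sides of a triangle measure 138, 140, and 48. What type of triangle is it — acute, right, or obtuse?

acute

Compare the square of the longest side to the sum of squares of the other two: 48² + 138² = 21348 > 19600 = 140².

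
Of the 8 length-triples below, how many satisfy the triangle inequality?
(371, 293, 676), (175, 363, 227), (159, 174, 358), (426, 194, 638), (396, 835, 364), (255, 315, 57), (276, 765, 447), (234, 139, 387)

1

(293,371,676): 293+371 ≤ 676 → not valid
(175,227,363): 175+227 > 363 → valid
(159,174,358): 159+174 ≤ 358 → not valid
(194,426,638): 194+426 ≤ 638 → not valid
(364,396,835): 364+396 ≤ 835 → not valid
(57,255,315): 57+255 ≤ 315 → not valid
(276,447,765): 276+447 ≤ 765 → not valid
(139,234,387): 139+234 ≤ 387 → not valid
1 of the 8 triples forms a triangle.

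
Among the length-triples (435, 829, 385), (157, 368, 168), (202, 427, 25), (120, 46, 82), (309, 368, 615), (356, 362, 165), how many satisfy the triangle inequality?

3

(385,435,829): 385+435 ≤ 829 → not valid
(157,168,368): 157+168 ≤ 368 → not valid
(25,202,427): 25+202 ≤ 427 → not valid
(46,82,120): 46+82 > 120 → valid
(309,368,615): 309+368 > 615 → valid
(165,356,362): 165+356 > 362 → valid
3 of the 6 triples form a triangle.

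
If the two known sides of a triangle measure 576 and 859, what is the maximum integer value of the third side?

1434

The third side must be strictly less than 576 + 859 = 1435.
The largest integer below 1435 is 1434.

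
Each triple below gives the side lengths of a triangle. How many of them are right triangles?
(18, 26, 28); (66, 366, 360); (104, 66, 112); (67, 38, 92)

1

(18,26,28): 18²+26² = 1000 > 784 = 28² → acute
(66,366,360): 66²+360² = 133956 = 366² → right
(104,66,112): 66²+104² = 15172 > 12544 = 112² → acute
(67,38,92): 38²+67² = 5933 < 8464 = 92² → obtuse
1 of the 4 is right.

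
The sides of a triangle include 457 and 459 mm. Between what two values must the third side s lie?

2 < s < 916 (mm)

By the triangle inequality, s must be less than 457 + 459 = 916 and greater than |457 − 459| = 2.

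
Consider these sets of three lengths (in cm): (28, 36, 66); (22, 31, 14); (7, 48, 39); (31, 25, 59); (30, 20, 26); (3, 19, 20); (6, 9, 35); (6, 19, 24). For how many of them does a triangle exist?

(28,36,66): 28+36 ≤ 66 → not valid
(14,22,31): 14+22 > 31 → valid
(7,39,48): 7+39 ≤ 48 → not valid
(25,31,59): 25+31 ≤ 59 → not valid
(20,26,30): 20+26 > 30 → valid
(3,19,20): 3+19 > 20 → valid
(6,9,35): 6+9 ≤ 35 → not valid
(6,19,24): 6+19 > 24 → valid
4 of the 8 triples form a triangle.

4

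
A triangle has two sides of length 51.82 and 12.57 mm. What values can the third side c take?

39.25 < c < 64.39 (mm)

By the triangle inequality, c must be less than 51.82 + 12.57 = 64.39 and greater than |51.82 − 12.57| = 39.25.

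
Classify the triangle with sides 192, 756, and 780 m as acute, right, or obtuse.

right

Compare the square of the longest side to the sum of squares of the other two: 192² + 756² = 608400 = 780².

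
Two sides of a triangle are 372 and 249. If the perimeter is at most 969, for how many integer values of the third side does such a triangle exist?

Triangle inequality: 123 < x < 621. Perimeter ≤ 969 gives x ≤ 969 − 372 − 249 = 348.
So 123 < x ≤ 348; integers 124 through 348: 225 values.

225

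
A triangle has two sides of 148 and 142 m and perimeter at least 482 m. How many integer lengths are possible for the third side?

Triangle inequality: 6 < x < 290. Perimeter ≥ 482 gives x ≥ 482 − 148 − 142 = 192.
So 192 ≤ x < 290; integers 192 through 289: 98 values.

98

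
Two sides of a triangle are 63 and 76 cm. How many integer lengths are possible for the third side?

125

The third side lies in the open interval (13, 139).
Integers from 14 to 138 inclusive: 138 − 14 + 1 = 125.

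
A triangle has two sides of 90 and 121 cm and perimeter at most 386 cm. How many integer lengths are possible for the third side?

144

Triangle inequality: 31 < x < 211. Perimeter ≤ 386 gives x ≤ 386 − 90 − 121 = 175.
So 31 < x ≤ 175; integers 32 through 175: 144 values.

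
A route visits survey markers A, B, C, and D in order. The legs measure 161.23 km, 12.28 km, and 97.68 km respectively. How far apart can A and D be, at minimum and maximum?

51.27 ≤ AD ≤ 271.19 km

The maximum is all hops collinear in one direction: 161.23 + 12.28 + 97.68 = 271.19.
The longest hop is 161.23; the others sum to 109.96. Folding the others back against it leaves at least 161.23 − 109.96 = 51.27.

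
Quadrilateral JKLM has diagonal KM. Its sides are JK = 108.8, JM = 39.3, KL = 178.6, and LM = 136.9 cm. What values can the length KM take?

69.5 < KM < 148.1

From triangle JKM: |108.8 − 39.3| < KM < 108.8 + 39.3, i.e. 69.5 < KM < 148.1.
From triangle LKM: 41.7 < KM < 315.5.
Both must hold, so KM lies in the intersection.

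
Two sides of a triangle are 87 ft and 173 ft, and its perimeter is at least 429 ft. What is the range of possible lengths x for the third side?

Triangle inequality alone gives 86 < x < 260.
The perimeter condition gives x ≥ 429 − 87 − 173 = 169.
Intersecting the two: 169 ≤ x < 260.

169 ≤ x < 260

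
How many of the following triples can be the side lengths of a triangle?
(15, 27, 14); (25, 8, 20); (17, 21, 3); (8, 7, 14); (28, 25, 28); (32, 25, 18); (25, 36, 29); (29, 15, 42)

7

(14,15,27): 14+15 > 27 → valid
(8,20,25): 8+20 > 25 → valid
(3,17,21): 3+17 ≤ 21 → not valid
(7,8,14): 7+8 > 14 → valid
(25,28,28): 25+28 > 28 → valid
(18,25,32): 18+25 > 32 → valid
(25,29,36): 25+29 > 36 → valid
(15,29,42): 15+29 > 42 → valid
7 of the 8 triples form a triangle.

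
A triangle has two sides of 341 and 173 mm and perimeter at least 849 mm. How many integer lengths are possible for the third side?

Triangle inequality: 168 < x < 514. Perimeter ≥ 849 gives x ≥ 849 − 341 − 173 = 335.
So 335 ≤ x < 514; integers 335 through 513: 179 values.

179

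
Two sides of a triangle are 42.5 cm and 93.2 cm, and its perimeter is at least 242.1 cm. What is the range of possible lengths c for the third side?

106.4 ≤ c < 135.7 cm

Triangle inequality alone gives 50.7 < c < 135.7.
The perimeter condition gives c ≥ 242.1 − 42.5 − 93.2 = 106.4.
Intersecting the two: 106.4 ≤ c < 135.7.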